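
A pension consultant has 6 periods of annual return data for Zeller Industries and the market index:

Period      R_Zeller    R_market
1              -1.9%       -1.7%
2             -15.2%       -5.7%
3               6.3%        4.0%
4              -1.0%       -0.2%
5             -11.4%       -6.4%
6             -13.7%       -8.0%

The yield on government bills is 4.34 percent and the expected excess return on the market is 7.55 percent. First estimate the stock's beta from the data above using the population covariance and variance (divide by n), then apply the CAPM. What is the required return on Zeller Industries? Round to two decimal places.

Mean R_i = (-1.9 − 15.2 + 6.3 − 1.0 − 11.4 − 13.7) / 6 = -6.1500%
Mean R_m = (-1.7 − 5.7 + 4.0 − 0.2 − 6.4 − 8.0) / 6 = -3.0000%
Σ(R_i − R̄_i)(R_m − R̄_m) = 187.1300  ⇒  Cov = 187.1300 / 6 = 31.1883
Σ(R_m − R̄_m)² = 102.3800  ⇒  Var(R_m) = 102.3800 / 6 = 17.0633
β = Cov / Var(R_m) = 31.1883 / 17.0633 = 1.8278
E(R) = R_f + β × MRP = 4.34% + 1.8278 × 7.55% = 18.14%

18.14%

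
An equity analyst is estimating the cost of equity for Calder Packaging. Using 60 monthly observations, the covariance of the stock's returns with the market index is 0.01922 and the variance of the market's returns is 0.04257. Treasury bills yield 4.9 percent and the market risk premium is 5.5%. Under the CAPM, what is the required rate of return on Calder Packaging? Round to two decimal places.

7.38%

β = Cov(R_i, R_m) / Var(R_m) = 0.01922 / 0.04257 = 0.4515
E(R) = R_f + β × MRP = 4.9% + 0.4515 × 5.5% = 7.38%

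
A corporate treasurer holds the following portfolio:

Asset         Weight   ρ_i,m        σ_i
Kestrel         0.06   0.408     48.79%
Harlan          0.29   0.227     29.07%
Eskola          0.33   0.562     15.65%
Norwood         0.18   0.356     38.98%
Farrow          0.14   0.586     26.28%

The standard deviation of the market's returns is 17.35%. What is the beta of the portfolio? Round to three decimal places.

0.615

β_Kestrel = 0.408 × 48.79% / 17.35% = 1.1473
β_Harlan = 0.227 × 29.07% / 17.35% = 0.3803
β_Eskola = 0.562 × 15.65% / 17.35% = 0.5069
β_Norwood = 0.356 × 38.98% / 17.35% = 0.7998
β_Farrow = 0.586 × 26.28% / 17.35% = 0.8876
β_P = Σ w_i β_i = 0.06×1.1473 + 0.29×0.3803 + 0.33×0.5069 + 0.18×0.7998 + 0.14×0.8876 = 0.6146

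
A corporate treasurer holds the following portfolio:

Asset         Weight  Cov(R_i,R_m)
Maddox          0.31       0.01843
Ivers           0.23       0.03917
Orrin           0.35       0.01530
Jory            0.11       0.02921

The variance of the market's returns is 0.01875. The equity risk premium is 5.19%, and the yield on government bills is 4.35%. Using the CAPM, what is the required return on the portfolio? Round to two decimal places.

10.80%

β_Maddox = 0.01843 / 0.01875 = 0.9829
β_Ivers = 0.03917 / 0.01875 = 2.0891
β_Orrin = 0.01530 / 0.01875 = 0.8160
β_Jory = 0.02921 / 0.01875 = 1.5579
β_P = Σ w_i β_i = 0.31×0.9829 + 0.23×2.0891 + 0.35×0.8160 + 0.11×1.5579 = 1.2422
E(R_P) = R_f + β_P × MRP = 4.35% + 1.2422 × 5.19% = 10.80%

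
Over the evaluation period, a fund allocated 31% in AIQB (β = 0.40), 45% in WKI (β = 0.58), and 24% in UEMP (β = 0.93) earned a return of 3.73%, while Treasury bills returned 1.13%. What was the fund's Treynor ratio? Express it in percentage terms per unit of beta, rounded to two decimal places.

β_P = 0.31×0.40 + 0.45×0.58 + 0.24×0.93 = 0.6082
Treynor = (R_P − R_f) / β_P = (3.73% − 1.13%) / 0.6082 = 2.60% / 0.6082 = 4.27%

4.27%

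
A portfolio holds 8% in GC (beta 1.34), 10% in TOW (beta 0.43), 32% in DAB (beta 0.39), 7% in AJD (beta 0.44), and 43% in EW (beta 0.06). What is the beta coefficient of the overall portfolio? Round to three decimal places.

β_P = Σ w_i β_i = 0.08×1.34 + 0.10×0.43 + 0.32×0.39 + 0.07×0.44 + 0.43×0.06 = 0.3316

0.332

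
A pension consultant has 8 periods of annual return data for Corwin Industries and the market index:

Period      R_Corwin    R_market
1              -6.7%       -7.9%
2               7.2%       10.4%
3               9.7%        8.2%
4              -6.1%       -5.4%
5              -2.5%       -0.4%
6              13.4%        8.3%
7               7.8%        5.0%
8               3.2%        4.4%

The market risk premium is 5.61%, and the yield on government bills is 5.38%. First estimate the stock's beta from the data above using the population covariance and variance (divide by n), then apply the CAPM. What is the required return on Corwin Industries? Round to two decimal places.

Mean R_i = (-6.7 + 7.2 + 9.7 − 6.1 − 2.5 + 13.4 + 7.8 + 3.2) / 8 = 3.2500%
Mean R_m = (-7.9 + 10.4 + 8.2 − 5.4 − 0.4 + 8.3 + 5.0 + 4.4) / 8 = 2.8250%
Σ(R_i − R̄_i)(R_m − R̄_m) = 332.1400  ⇒  Cov = 332.1400 / 8 = 41.5175
Σ(R_m − R̄_m)² = 316.5350  ⇒  Var(R_m) = 316.5350 / 8 = 39.5669
β = Cov / Var(R_m) = 41.5175 / 39.5669 = 1.0493
E(R) = R_f + β × MRP = 5.38% + 1.0493 × 5.61% = 11.27%

11.27%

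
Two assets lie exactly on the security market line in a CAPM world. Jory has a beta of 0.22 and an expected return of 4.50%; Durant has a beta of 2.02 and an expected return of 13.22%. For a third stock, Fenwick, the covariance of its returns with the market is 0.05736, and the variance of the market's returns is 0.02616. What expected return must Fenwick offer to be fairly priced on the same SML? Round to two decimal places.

14.06%

MRP = (13.22% − 4.50%) / (2.02 − 0.22) = 4.8444%
R_f = 4.50% − 0.22 × 4.8444% = 3.4342%
β_Fenwick = Cov / Var(R_m) = 0.05736 / 0.02616 = 2.1927
E(R_Fenwick) = R_f + β × MRP = 3.4342% + 2.1927 × 4.8444% = 14.06%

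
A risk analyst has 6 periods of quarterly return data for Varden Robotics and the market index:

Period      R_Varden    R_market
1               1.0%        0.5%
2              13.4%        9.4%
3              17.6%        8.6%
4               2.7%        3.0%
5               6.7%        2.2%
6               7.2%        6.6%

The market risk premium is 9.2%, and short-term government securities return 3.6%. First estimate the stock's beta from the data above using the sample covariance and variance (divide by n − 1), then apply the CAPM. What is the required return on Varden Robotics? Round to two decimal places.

Mean R_i = (1.0 + 13.4 + 17.6 + 2.7 + 6.7 + 7.2) / 6 = 8.1000%
Mean R_m = (0.5 + 9.4 + 8.6 + 3.0 + 2.2 + 6.6) / 6 = 5.0500%
Σ(R_i − R̄_i)(R_m − R̄_m) = 102.7500  ⇒  Cov = 102.7500 / 5 = 20.5500
Σ(R_m − R̄_m)² = 66.9550  ⇒  Var(R_m) = 66.9550 / 5 = 13.3910
β = Cov / Var(R_m) = 20.5500 / 13.3910 = 1.5346
E(R) = R_f + β × MRP = 3.6% + 1.5346 × 9.2% = 17.72%

17.72%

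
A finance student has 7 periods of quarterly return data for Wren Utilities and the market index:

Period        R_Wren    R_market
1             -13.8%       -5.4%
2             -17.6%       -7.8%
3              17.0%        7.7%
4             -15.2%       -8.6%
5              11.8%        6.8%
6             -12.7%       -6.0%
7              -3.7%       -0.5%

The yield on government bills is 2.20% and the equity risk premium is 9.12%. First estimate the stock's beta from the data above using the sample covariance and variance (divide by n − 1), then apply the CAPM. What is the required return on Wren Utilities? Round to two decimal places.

20.68%

Mean R_i = (-13.8 − 17.6 + 17.0 − 15.2 + 11.8 − 12.7 − 3.7) / 7 = -4.8857%
Mean R_m = (-5.4 − 7.8 + 7.7 − 8.6 + 6.8 − 6.0 − 0.5) / 7 = -1.9714%
Σ(R_i − R̄_i)(R_m − R̄_m) = 564.2871  ⇒  Cov = 564.2871 / 6 = 94.0479
Σ(R_m − R̄_m)² = 278.5343  ⇒  Var(R_m) = 278.5343 / 6 = 46.4224
β = Cov / Var(R_m) = 94.0479 / 46.4224 = 2.0259
E(R) = R_f + β × MRP = 2.20% + 2.0259 × 9.12% = 20.68%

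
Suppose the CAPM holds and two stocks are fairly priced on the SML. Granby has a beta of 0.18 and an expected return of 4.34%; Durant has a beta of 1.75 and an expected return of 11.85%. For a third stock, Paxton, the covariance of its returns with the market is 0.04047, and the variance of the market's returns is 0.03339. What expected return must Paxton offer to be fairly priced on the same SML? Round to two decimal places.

MRP = (11.85% − 4.34%) / (1.75 − 0.18) = 4.7834%
R_f = 4.34% − 0.18 × 4.7834% = 3.4790%
β_Paxton = Cov / Var(R_m) = 0.04047 / 0.03339 = 1.2120
E(R_Paxton) = R_f + β × MRP = 3.4790% + 1.2120 × 4.7834% = 9.28%

9.28%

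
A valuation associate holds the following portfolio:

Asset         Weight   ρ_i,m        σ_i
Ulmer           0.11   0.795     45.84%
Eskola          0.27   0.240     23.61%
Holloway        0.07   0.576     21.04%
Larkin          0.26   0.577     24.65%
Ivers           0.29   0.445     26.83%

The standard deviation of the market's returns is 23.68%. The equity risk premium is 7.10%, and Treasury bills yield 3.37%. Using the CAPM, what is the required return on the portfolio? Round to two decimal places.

β_Ulmer = 0.795 × 45.84% / 23.68% = 1.5390
β_Eskola = 0.240 × 23.61% / 23.68% = 0.2393
β_Holloway = 0.576 × 21.04% / 23.68% = 0.5118
β_Larkin = 0.577 × 24.65% / 23.68% = 0.6006
β_Ivers = 0.445 × 26.83% / 23.68% = 0.5042
β_P = Σ w_i β_i = 0.11×1.5390 + 0.27×0.2393 + 0.07×0.5118 + 0.26×0.6006 + 0.29×0.5042 = 0.5721
E(R_P) = R_f + β_P × MRP = 3.37% + 0.5721 × 7.10% = 7.43%

7.43%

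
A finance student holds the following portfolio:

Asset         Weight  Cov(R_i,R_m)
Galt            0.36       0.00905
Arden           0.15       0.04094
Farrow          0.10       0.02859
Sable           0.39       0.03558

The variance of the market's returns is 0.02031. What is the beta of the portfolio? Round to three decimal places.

β_Galt = 0.00905 / 0.02031 = 0.4456
β_Arden = 0.04094 / 0.02031 = 2.0158
β_Farrow = 0.02859 / 0.02031 = 1.4077
β_Sable = 0.03558 / 0.02031 = 1.7518
β_P = Σ w_i β_i = 0.36×0.4456 + 0.15×2.0158 + 0.10×1.4077 + 0.39×1.7518 = 1.2868

1.287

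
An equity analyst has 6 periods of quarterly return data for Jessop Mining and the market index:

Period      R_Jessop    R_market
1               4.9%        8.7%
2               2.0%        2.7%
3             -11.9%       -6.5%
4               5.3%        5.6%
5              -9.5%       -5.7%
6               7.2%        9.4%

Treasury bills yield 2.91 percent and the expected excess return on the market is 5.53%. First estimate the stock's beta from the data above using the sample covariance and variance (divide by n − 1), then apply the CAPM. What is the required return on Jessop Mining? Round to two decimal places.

9.30%

Mean R_i = (4.9 + 2.0 − 11.9 + 5.3 − 9.5 + 7.2) / 6 = -0.3333%
Mean R_m = (8.7 + 2.7 − 6.5 + 5.6 − 5.7 + 9.4) / 6 = 2.3667%
Σ(R_i − R̄_i)(R_m − R̄_m) = 281.6233  ⇒  Cov = 281.6233 / 5 = 56.3247
Σ(R_m − R̄_m)² = 243.8333  ⇒  Var(R_m) = 243.8333 / 5 = 48.7667
β = Cov / Var(R_m) = 56.3247 / 48.7667 = 1.1550
E(R) = R_f + β × MRP = 2.91% + 1.1550 × 5.53% = 9.30%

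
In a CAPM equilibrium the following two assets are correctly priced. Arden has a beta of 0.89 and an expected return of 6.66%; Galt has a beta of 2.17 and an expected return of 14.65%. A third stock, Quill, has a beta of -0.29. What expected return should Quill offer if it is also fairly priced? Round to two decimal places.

MRP (SML slope) = (14.65% − 6.66%) / (2.17 − 0.89) = 7.99% / 1.28 = 6.2422%
R_f (intercept) = 6.66% − 0.89 × 6.2422% = 1.1044%
E(R_Quill) = R_f + β × MRP = 1.1044% + -0.29 × 6.2422% = -0.71%

-0.71%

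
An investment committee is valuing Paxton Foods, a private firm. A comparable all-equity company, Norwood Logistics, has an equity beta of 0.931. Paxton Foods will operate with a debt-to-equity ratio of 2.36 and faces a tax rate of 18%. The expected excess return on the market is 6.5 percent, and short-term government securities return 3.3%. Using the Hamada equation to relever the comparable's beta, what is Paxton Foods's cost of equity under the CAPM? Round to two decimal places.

21.06%

β_L = β_U × [1 + (1 − t)(D/E)] = 0.931 × [1 + (1 − 0.18) × 2.36]
    = 0.931 × [1 + 0.82 × 2.36] = 0.931 × 2.9352 = 2.7327
E(R) = R_f + β_L × MRP = 3.3% + 2.7327 × 6.5% = 21.06%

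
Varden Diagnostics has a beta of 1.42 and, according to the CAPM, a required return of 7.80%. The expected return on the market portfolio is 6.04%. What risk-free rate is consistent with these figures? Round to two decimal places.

E(R) = R_f + β(E(R_m) − R_f) = R_f(1 − β) + β·E(R_m)
7.80% = R_f × (1 − 1.42) + 1.42 × 6.04%
7.80% = R_f × -0.42 + 8.5768%
R_f = (7.80% − 8.5768%) / -0.42 = 1.85%

1.85%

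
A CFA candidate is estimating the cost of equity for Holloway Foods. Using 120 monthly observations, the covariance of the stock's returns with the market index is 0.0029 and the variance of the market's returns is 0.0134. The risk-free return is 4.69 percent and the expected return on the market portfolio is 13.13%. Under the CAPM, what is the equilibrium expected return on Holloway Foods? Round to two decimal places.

6.52%

β = Cov(R_i, R_m) / Var(R_m) = 0.0029 / 0.0134 = 0.2164
MRP = 13.13% − 4.69% = 8.44%
E(R) = R_f + β × MRP = 4.69% + 0.2164 × 8.44% = 6.52%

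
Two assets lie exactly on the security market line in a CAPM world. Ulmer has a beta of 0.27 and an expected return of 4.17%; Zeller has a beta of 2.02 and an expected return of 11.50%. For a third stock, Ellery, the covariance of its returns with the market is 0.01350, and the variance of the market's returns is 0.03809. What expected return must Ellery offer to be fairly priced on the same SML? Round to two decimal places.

MRP = (11.50% − 4.17%) / (2.02 − 0.27) = 4.1886%
R_f = 4.17% − 0.27 × 4.1886% = 3.0391%
β_Ellery = Cov / Var(R_m) = 0.01350 / 0.03809 = 0.3544
E(R_Ellery) = R_f + β × MRP = 3.0391% + 0.3544 × 4.1886% = 4.52%

4.52%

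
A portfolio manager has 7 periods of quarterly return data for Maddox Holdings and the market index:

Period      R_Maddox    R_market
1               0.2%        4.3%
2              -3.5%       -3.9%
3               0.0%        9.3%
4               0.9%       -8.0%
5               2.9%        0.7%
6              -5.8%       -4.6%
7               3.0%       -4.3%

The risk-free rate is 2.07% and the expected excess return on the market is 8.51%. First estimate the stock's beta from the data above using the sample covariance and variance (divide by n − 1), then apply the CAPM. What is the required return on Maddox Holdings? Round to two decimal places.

Mean R_i = (0.2 − 3.5 + 0.0 + 0.9 + 2.9 − 5.8 + 3.0) / 7 = -0.3286%
Mean R_m = (4.3 − 3.9 + 9.3 − 8.0 + 0.7 − 4.6 − 4.3) / 7 = -0.9286%
Σ(R_i − R̄_i)(R_m − R̄_m) = 20.9843  ⇒  Cov = 20.9843 / 6 = 3.4974
Σ(R_m − R̄_m)² = 218.2943  ⇒  Var(R_m) = 218.2943 / 6 = 36.3824
β = Cov / Var(R_m) = 3.4974 / 36.3824 = 0.0961
E(R) = R_f + β × MRP = 2.07% + 0.0961 × 8.51% = 2.89%

2.89%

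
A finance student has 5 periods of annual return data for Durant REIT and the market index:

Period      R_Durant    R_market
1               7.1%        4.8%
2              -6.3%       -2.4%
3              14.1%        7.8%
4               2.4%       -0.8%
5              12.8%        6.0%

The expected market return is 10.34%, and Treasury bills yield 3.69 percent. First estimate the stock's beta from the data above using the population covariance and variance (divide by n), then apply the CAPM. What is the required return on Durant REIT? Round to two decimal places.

15.61%

Mean R_i = (7.1 − 6.3 + 14.1 + 2.4 + 12.8) / 5 = 6.0200%
Mean R_m = (4.8 − 2.4 + 7.8 − 0.8 + 6.0) / 5 = 3.0800%
Σ(R_i − R̄_i)(R_m − R̄_m) = 141.3520  ⇒  Cov = 141.3520 / 5 = 28.2704
Σ(R_m − R̄_m)² = 78.8480  ⇒  Var(R_m) = 78.8480 / 5 = 15.7696
β = Cov / Var(R_m) = 28.2704 / 15.7696 = 1.7927
MRP = 10.34% − 3.69% = 6.65%
E(R) = R_f + β × MRP = 3.69% + 1.7927 × 6.65% = 15.61%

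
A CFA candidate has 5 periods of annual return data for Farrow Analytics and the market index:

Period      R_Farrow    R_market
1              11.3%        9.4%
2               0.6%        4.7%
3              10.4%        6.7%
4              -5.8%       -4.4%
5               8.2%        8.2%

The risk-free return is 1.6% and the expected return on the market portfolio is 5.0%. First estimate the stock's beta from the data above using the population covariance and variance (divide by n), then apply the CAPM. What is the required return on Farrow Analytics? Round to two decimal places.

Mean R_i = (11.3 + 0.6 + 10.4 − 5.8 + 8.2) / 5 = 4.9400%
Mean R_m = (9.4 + 4.7 + 6.7 − 4.4 + 8.2) / 5 = 4.9200%
Σ(R_i − R̄_i)(R_m − R̄_m) = 149.9560  ⇒  Cov = 149.9560 / 5 = 29.9912
Σ(R_m − R̄_m)² = 120.9080  ⇒  Var(R_m) = 120.9080 / 5 = 24.1816
β = Cov / Var(R_m) = 29.9912 / 24.1816 = 1.2402
MRP = 5.0% − 1.6% = 3.40%
E(R) = R_f + β × MRP = 1.6% + 1.2402 × 3.4% = 5.82%

5.82%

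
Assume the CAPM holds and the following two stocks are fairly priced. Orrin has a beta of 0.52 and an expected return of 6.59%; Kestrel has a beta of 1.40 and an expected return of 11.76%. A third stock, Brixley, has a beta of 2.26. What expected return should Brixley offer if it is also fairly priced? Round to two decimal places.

MRP (SML slope) = (11.76% − 6.59%) / (1.40 − 0.52) = 5.17% / 0.88 = 5.8750%
R_f (intercept) = 6.59% − 0.52 × 5.8750% = 3.5350%
E(R_Brixley) = R_f + β × MRP = 3.5350% + 2.26 × 5.8750% = 16.81%

16.81%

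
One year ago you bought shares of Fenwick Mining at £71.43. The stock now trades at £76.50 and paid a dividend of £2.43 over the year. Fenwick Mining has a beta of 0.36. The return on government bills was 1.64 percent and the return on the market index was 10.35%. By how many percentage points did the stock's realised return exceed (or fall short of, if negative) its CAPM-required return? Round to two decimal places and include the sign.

+5.72%

Realised HPR = (P1 + D1 − P0) / P0 = (76.50 + 2.43 − 71.43) / 71.43 = 7.50 / 71.43 = 10.4998%
MRP = 10.35% − 1.64% = 8.71%
CAPM required = R_f + β·MRP = 1.64% + 0.36 × 8.71% = 4.7756%
α = realised − required = 10.4998% − 4.7756% = +5.72%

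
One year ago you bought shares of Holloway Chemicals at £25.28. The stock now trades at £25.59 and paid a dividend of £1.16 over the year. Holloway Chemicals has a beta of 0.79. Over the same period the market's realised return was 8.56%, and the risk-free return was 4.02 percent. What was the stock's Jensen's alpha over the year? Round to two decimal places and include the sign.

-1.79%

Realised HPR = (P1 + D1 − P0) / P0 = (25.59 + 1.16 − 25.28) / 25.28 = 1.47 / 25.28 = 5.8149%
MRP = 8.56% − 4.02% = 4.54%
CAPM required = R_f + β·MRP = 4.02% + 0.79 × 4.54% = 7.6066%
α = realised − required = 5.8149% − 7.6066% = -1.79%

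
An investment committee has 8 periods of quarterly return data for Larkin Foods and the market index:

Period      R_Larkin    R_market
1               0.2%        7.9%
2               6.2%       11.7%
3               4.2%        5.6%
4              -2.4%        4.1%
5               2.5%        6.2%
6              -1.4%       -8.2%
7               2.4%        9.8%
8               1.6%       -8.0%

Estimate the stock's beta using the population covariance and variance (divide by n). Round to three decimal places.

Mean R_i = (0.2 + 6.2 + 4.2 − 2.4 + 2.5 − 1.4 + 2.4 + 1.6) / 8 = 1.6625%
Mean R_m = (7.9 + 11.7 + 5.6 + 4.1 + 6.2 − 8.2 + 9.8 − 8.0) / 8 = 3.6375%
Σ(R_i − R̄_i)(R_m − R̄_m) = 77.1213  ⇒  Cov = 77.1213 / 8 = 9.6402
Σ(R_m − R̄_m)² = 407.3388  ⇒  Var(R_m) = 407.3388 / 8 = 50.9174
β = Cov / Var(R_m) = 9.6402 / 50.9174 = 0.1893

0.189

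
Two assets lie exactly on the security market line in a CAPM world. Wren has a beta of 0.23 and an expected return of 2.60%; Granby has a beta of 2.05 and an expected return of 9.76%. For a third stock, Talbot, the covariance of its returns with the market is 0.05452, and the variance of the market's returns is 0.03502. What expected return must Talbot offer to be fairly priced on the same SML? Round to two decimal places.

MRP = (9.76% − 2.60%) / (2.05 − 0.23) = 3.9341%
R_f = 2.60% − 0.23 × 3.9341% = 1.6952%
β_Talbot = Cov / Var(R_m) = 0.05452 / 0.03502 = 1.5568
E(R_Talbot) = R_f + β × MRP = 1.6952% + 1.5568 × 3.9341% = 7.82%

7.82%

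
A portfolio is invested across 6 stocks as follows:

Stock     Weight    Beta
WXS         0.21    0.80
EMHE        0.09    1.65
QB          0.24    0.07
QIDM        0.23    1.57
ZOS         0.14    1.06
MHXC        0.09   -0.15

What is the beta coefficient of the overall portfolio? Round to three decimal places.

0.829

β_P = Σ w_i β_i = 0.21×0.80 + 0.09×1.65 + 0.24×0.07 + 0.23×1.57 + 0.14×1.06 + 0.09×-0.15 = 0.8293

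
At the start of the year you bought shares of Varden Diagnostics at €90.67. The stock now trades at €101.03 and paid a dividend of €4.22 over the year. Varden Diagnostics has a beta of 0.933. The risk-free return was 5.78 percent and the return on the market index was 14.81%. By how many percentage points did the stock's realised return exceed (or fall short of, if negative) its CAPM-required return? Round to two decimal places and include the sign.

+1.88%

Realised HPR = (P1 + D1 − P0) / P0 = (101.03 + 4.22 − 90.67) / 90.67 = 14.58 / 90.67 = 16.0803%
MRP = 14.81% − 5.78% = 9.03%
CAPM required = R_f + β·MRP = 5.78% + 0.933 × 9.03% = 14.20499%
α = realised − required = 16.0803% − 14.20499% = +1.88%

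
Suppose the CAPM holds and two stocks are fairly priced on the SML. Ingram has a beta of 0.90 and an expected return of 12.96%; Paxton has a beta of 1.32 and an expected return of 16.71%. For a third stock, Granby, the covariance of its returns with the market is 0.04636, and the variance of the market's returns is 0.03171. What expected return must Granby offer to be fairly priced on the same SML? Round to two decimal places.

MRP = (16.71% − 12.96%) / (1.32 − 0.90) = 8.9286%
R_f = 12.96% − 0.90 × 8.9286% = 4.9243%
β_Granby = Cov / Var(R_m) = 0.04636 / 0.03171 = 1.4620
E(R_Granby) = R_f + β × MRP = 4.9243% + 1.4620 × 8.9286% = 17.98%

17.98%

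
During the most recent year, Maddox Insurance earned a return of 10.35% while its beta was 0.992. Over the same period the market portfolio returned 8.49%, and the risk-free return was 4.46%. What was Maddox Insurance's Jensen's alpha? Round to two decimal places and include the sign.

+1.89%

Market excess return = 8.49% − 4.46% = 4.03%
CAPM benchmark = R_f + β(R_m − R_f) = 4.46% + 0.992 × 4.03% = 8.45776%
α = actual − benchmark = 10.35% − 8.45776% = +1.89%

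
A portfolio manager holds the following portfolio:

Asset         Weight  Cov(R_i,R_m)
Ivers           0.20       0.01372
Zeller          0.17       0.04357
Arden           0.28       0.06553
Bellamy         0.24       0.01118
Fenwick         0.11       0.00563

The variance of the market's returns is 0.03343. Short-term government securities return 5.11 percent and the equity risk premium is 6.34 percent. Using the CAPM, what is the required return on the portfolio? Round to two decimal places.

β_Ivers = 0.01372 / 0.03343 = 0.4104
β_Zeller = 0.04357 / 0.03343 = 1.3033
β_Arden = 0.06553 / 0.03343 = 1.9602
β_Bellamy = 0.01118 / 0.03343 = 0.3344
β_Fenwick = 0.00563 / 0.03343 = 0.1684
β_P = Σ w_i β_i = 0.20×0.4104 + 0.17×1.3033 + 0.28×1.9602 + 0.24×0.3344 + 0.11×0.1684 = 0.9513
E(R_P) = R_f + β_P × MRP = 5.11% + 0.9513 × 6.34% = 11.14%

11.14%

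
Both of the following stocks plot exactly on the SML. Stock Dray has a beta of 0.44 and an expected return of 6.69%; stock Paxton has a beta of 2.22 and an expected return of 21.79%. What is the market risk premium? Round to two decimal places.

8.48%

Both satisfy E(R) = R_f + β·MRP, so the slope of the SML is
MRP = (21.79% − 6.69%) / (2.22 − 0.44) = 15.10% / 1.78 = 8.4831%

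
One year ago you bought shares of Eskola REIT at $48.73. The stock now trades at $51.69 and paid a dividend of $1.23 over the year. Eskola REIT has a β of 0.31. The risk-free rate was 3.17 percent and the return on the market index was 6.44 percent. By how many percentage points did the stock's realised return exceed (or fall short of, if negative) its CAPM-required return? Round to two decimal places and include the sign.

+4.41%

Realised HPR = (P1 + D1 − P0) / P0 = (51.69 + 1.23 − 48.73) / 48.73 = 4.19 / 48.73 = 8.5984%
MRP = 6.44% − 3.17% = 3.27%
CAPM required = R_f + β·MRP = 3.17% + 0.31 × 3.27% = 4.1837%
α = realised − required = 8.5984% − 4.1837% = +4.41%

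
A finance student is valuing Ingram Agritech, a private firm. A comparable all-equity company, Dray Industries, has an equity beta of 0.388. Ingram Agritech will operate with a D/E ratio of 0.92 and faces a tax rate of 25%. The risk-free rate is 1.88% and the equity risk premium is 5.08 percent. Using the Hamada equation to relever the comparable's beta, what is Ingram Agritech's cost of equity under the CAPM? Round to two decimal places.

β_L = β_U × [1 + (1 − t)(D/E)] = 0.388 × [1 + (1 − 0.25) × 0.92]
    = 0.388 × [1 + 0.75 × 0.92] = 0.388 × 1.6900 = 0.6557
E(R) = R_f + β_L × MRP = 1.88% + 0.6557 × 5.08% = 5.21%

5.21%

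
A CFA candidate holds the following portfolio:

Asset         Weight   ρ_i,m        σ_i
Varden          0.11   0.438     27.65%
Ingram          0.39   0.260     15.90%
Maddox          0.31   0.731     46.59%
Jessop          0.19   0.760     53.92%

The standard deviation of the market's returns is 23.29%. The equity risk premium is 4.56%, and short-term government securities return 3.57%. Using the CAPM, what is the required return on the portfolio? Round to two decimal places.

β_Varden = 0.438 × 27.65% / 23.29% = 0.5200
β_Ingram = 0.260 × 15.90% / 23.29% = 0.1775
β_Maddox = 0.731 × 46.59% / 23.29% = 1.4623
β_Jessop = 0.760 × 53.92% / 23.29% = 1.7595
β_P = Σ w_i β_i = 0.11×0.5200 + 0.39×0.1775 + 0.31×1.4623 + 0.19×1.7595 = 0.9140
E(R_P) = R_f + β_P × MRP = 3.57% + 0.9140 × 4.56% = 7.74%

7.74%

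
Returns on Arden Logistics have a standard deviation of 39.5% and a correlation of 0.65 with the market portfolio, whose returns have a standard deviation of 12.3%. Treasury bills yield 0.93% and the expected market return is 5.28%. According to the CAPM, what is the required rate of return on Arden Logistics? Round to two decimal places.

10.01%

β = ρ × σ_i / σ_m = 0.65 × 39.5% / 12.3% = 2.0874
MRP = 5.28% − 0.93% = 4.35%
E(R) = 0.93% + 2.0874 × 4.35% = 10.01%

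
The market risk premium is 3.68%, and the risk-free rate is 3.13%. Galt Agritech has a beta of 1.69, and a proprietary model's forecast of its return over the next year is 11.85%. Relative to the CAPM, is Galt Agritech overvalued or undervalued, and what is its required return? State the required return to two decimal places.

Undervalued; required return 9.35%

Required return = R_f + β·MRP = 3.13% + 1.69 × 3.68% = 9.35%
Forecast 11.85% > required 9.35% → the stock plots above the SML → undervalued.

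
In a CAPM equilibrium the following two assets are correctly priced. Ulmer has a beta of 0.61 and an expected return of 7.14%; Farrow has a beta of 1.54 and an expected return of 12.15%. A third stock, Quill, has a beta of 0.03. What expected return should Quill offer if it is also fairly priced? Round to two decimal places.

MRP (SML slope) = (12.15% − 7.14%) / (1.54 − 0.61) = 5.01% / 0.93 = 5.3871%
R_f (intercept) = 7.14% − 0.61 × 5.3871% = 3.8539%
E(R_Quill) = R_f + β × MRP = 3.8539% + 0.03 × 5.3871% = 4.02%

4.02%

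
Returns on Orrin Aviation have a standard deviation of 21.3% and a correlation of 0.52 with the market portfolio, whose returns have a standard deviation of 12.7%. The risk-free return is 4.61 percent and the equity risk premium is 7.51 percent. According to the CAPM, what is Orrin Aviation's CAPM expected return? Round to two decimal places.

β = ρ × σ_i / σ_m = 0.52 × 21.3% / 12.7% = 0.8721
E(R) = 4.61% + 0.8721 × 7.51% = 11.16%

11.16%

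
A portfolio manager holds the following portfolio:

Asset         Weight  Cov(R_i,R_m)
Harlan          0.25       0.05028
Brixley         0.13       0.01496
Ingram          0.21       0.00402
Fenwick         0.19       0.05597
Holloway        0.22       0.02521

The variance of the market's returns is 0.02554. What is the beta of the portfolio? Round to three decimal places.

1.235

β_Harlan = 0.05028 / 0.02554 = 1.9687
β_Brixley = 0.01496 / 0.02554 = 0.5857
β_Ingram = 0.00402 / 0.02554 = 0.1574
β_Fenwick = 0.05597 / 0.02554 = 2.1915
β_Holloway = 0.02521 / 0.02554 = 0.9871
β_P = Σ w_i β_i = 0.25×1.9687 + 0.13×0.5857 + 0.21×0.1574 + 0.19×2.1915 + 0.22×0.9871 = 1.2349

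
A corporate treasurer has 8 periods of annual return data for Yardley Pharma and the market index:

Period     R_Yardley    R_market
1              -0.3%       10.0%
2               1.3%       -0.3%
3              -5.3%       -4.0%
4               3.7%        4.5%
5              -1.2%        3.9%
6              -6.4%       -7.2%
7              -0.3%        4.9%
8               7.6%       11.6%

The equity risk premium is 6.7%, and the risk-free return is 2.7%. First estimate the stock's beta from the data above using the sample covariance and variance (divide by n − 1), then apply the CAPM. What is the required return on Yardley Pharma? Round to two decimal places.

6.47%

Mean R_i = (-0.3 + 1.3 − 5.3 + 3.7 − 1.2 − 6.4 − 0.3 + 7.6) / 8 = -0.1125%
Mean R_m = (10.0 − 0.3 − 4.0 + 4.5 + 3.9 − 7.2 + 4.9 + 11.6) / 8 = 2.9250%
Σ(R_i − R̄_i)(R_m − R̄_m) = 165.1825  ⇒  Cov = 165.1825 / 7 = 23.5975
Σ(R_m − R̄_m)² = 293.5150  ⇒  Var(R_m) = 293.5150 / 7 = 41.9307
β = Cov / Var(R_m) = 23.5975 / 41.9307 = 0.5628
E(R) = R_f + β × MRP = 2.7% + 0.5628 × 6.7% = 6.47%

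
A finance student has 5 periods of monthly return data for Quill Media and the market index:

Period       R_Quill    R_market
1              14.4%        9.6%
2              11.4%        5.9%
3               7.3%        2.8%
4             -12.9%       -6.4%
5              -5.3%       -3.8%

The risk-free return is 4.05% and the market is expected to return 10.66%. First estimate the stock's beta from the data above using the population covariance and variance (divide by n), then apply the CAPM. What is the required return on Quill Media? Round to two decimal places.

15.42%

Mean R_i = (14.4 + 11.4 + 7.3 − 12.9 − 5.3) / 5 = 2.9800%
Mean R_m = (9.6 + 5.9 + 2.8 − 6.4 − 3.8) / 5 = 1.6200%
Σ(R_i − R̄_i)(R_m − R̄_m) = 304.5020  ⇒  Cov = 304.5020 / 5 = 60.9004
Σ(R_m − R̄_m)² = 177.0880  ⇒  Var(R_m) = 177.0880 / 5 = 35.4176
β = Cov / Var(R_m) = 60.9004 / 35.4176 = 1.7195
MRP = 10.66% − 4.05% = 6.61%
E(R) = R_f + β × MRP = 4.05% + 1.7195 × 6.61% = 15.42%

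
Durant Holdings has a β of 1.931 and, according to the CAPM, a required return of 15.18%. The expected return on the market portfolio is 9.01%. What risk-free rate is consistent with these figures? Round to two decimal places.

2.38%

E(R) = R_f + β(E(R_m) − R_f) = R_f(1 − β) + β·E(R_m)
15.18% = R_f × (1 − 1.931) + 1.931 × 9.01%
15.18% = R_f × -0.931 + 17.39831%
R_f = (15.18% − 17.39831%) / -0.931 = 2.38%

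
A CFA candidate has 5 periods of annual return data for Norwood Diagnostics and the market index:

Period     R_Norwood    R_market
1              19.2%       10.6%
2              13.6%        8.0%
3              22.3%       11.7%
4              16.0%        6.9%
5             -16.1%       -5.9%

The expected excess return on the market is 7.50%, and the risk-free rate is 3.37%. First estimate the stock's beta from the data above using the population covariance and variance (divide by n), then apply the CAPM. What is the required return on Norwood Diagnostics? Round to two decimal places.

Mean R_i = (19.2 + 13.6 + 22.3 + 16.0 − 16.1) / 5 = 11.0000%
Mean R_m = (10.6 + 8.0 + 11.7 + 6.9 − 5.9) / 5 = 6.2600%
Σ(R_i − R̄_i)(R_m − R̄_m) = 434.3200  ⇒  Cov = 434.3200 / 5 = 86.8640
Σ(R_m − R̄_m)² = 199.7320  ⇒  Var(R_m) = 199.7320 / 5 = 39.9464
β = Cov / Var(R_m) = 86.8640 / 39.9464 = 2.1745
E(R) = R_f + β × MRP = 3.37% + 2.1745 × 7.50% = 19.68%

19.68%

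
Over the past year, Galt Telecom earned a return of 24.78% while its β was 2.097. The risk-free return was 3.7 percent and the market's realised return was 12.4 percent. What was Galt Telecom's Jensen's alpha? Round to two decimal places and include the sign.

Market excess return = 12.4% − 3.7% = 8.70%
CAPM benchmark = R_f + β(R_m − R_f) = 3.7% + 2.097 × 8.7% = 21.9439%
α = actual − benchmark = 24.78% − 21.9439% = +2.84%

+2.84%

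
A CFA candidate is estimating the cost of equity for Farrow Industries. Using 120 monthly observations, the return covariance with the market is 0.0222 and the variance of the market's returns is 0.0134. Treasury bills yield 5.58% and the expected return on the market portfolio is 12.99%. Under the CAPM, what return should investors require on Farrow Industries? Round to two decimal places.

β = Cov(R_i, R_m) / Var(R_m) = 0.0222 / 0.0134 = 1.6567
MRP = 12.99% − 5.58% = 7.41%
E(R) = R_f + β × MRP = 5.58% + 1.6567 × 7.41% = 17.86%

17.86%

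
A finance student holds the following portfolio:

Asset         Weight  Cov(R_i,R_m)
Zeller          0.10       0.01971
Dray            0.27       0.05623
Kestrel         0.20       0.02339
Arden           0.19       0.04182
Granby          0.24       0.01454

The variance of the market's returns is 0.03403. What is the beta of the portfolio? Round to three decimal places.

β_Zeller = 0.01971 / 0.03403 = 0.5792
β_Dray = 0.05623 / 0.03403 = 1.6524
β_Kestrel = 0.02339 / 0.03403 = 0.6873
β_Arden = 0.04182 / 0.03403 = 1.2289
β_Granby = 0.01454 / 0.03403 = 0.4273
β_P = Σ w_i β_i = 0.10×0.5792 + 0.27×1.6524 + 0.20×0.6873 + 0.19×1.2289 + 0.24×0.4273 = 0.9776

0.978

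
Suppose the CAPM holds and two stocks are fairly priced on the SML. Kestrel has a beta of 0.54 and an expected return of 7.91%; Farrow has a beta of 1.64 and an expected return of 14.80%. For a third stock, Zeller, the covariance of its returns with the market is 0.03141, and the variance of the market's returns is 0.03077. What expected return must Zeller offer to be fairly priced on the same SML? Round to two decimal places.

10.92%

MRP = (14.80% − 7.91%) / (1.64 − 0.54) = 6.2636%
R_f = 7.91% − 0.54 × 6.2636% = 4.5277%
β_Zeller = Cov / Var(R_m) = 0.03141 / 0.03077 = 1.0208
E(R_Zeller) = R_f + β × MRP = 4.5277% + 1.0208 × 6.2636% = 10.92%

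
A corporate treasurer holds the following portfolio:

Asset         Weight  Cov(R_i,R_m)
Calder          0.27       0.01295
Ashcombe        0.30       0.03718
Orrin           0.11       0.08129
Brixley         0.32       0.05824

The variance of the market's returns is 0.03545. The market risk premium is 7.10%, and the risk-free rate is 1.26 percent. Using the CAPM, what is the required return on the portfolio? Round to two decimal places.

9.72%

β_Calder = 0.01295 / 0.03545 = 0.3653
β_Ashcombe = 0.03718 / 0.03545 = 1.0488
β_Orrin = 0.08129 / 0.03545 = 2.2931
β_Brixley = 0.05824 / 0.03545 = 1.6429
β_P = Σ w_i β_i = 0.27×0.3653 + 0.30×1.0488 + 0.11×2.2931 + 0.32×1.6429 = 1.1912
E(R_P) = R_f + β_P × MRP = 1.26% + 1.1912 × 7.10% = 9.72%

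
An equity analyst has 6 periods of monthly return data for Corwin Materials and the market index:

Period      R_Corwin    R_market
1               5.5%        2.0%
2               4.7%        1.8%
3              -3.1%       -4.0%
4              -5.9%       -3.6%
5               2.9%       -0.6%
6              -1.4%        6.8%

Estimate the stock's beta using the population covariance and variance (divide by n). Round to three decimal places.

Mean R_i = (5.5 + 4.7 − 3.1 − 5.9 + 2.9 − 1.4) / 6 = 0.4500%
Mean R_m = (2.0 + 1.8 − 4.0 − 3.6 − 0.6 + 6.8) / 6 = 0.4000%
Σ(R_i − R̄_i)(R_m − R̄_m) = 40.7600  ⇒  Cov = 40.7600 / 6 = 6.7933
Σ(R_m − R̄_m)² = 81.8400  ⇒  Var(R_m) = 81.8400 / 6 = 13.6400
β = Cov / Var(R_m) = 6.7933 / 13.6400 = 0.4980

0.498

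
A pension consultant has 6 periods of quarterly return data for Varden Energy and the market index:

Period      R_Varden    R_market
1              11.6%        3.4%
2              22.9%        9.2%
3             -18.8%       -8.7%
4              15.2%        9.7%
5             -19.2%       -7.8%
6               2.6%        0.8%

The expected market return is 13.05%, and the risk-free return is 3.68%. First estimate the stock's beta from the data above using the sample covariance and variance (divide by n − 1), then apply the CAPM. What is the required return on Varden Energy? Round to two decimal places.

Mean R_i = (11.6 + 22.9 − 18.8 + 15.2 − 19.2 + 2.6) / 6 = 2.3833%
Mean R_m = (3.4 + 9.2 − 8.7 + 9.7 − 7.8 + 0.8) / 6 = 1.1000%
Σ(R_i − R̄_i)(R_m − R̄_m) = 697.2300  ⇒  Cov = 697.2300 / 5 = 139.4460
Σ(R_m − R̄_m)² = 320.2000  ⇒  Var(R_m) = 320.2000 / 5 = 64.0400
β = Cov / Var(R_m) = 139.4460 / 64.0400 = 2.1775
MRP = 13.05% − 3.68% = 9.37%
E(R) = R_f + β × MRP = 3.68% + 2.1775 × 9.37% = 24.08%

24.08%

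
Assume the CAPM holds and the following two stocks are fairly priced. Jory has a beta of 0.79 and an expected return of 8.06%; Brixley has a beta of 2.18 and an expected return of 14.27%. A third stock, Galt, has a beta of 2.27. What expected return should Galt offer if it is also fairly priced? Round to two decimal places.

MRP (SML slope) = (14.27% − 8.06%) / (2.18 − 0.79) = 6.21% / 1.39 = 4.4676%
R_f (intercept) = 8.06% − 0.79 × 4.4676% = 4.5306%
E(R_Galt) = R_f + β × MRP = 4.5306% + 2.27 × 4.4676% = 14.67%

14.67%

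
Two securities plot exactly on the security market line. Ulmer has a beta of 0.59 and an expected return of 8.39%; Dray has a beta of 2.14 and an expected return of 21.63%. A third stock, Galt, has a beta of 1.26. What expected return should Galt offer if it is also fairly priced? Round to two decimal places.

14.11%

MRP (SML slope) = (21.63% − 8.39%) / (2.14 − 0.59) = 13.24% / 1.55 = 8.5419%
R_f (intercept) = 8.39% − 0.59 × 8.5419% = 3.3503%
E(R_Galt) = R_f + β × MRP = 3.3503% + 1.26 × 8.5419% = 14.11%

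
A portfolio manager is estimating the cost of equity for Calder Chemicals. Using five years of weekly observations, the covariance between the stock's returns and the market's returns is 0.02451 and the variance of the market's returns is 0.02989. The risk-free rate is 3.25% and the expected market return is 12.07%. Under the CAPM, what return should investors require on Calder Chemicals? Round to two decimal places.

β = Cov(R_i, R_m) / Var(R_m) = 0.02451 / 0.02989 = 0.8200
MRP = 12.07% − 3.25% = 8.82%
E(R) = R_f + β × MRP = 3.25% + 0.8200 × 8.82% = 10.48%

10.48%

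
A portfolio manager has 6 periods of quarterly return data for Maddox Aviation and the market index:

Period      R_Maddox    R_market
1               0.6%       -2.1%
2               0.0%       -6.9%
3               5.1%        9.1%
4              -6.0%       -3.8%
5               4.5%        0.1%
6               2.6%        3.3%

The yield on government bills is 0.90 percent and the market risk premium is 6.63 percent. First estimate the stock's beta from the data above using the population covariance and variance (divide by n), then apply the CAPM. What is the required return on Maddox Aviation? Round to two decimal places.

4.10%

Mean R_i = (0.6 + 0.0 + 5.1 − 6.0 + 4.5 + 2.6) / 6 = 1.1333%
Mean R_m = (-2.1 − 6.9 + 9.1 − 3.8 + 0.1 + 3.3) / 6 = -0.0500%
Σ(R_i − R̄_i)(R_m − R̄_m) = 77.3200  ⇒  Cov = 77.3200 / 6 = 12.8867
Σ(R_m − R̄_m)² = 160.1550  ⇒  Var(R_m) = 160.1550 / 6 = 26.6925
β = Cov / Var(R_m) = 12.8867 / 26.6925 = 0.4828
E(R) = R_f + β × MRP = 0.90% + 0.4828 × 6.63% = 4.10%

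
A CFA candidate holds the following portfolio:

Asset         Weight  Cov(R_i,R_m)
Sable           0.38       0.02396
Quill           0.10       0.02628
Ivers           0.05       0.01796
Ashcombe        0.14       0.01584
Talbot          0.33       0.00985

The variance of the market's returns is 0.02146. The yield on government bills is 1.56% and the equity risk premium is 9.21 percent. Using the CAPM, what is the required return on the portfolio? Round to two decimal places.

9.33%

β_Sable = 0.02396 / 0.02146 = 1.1165
β_Quill = 0.02628 / 0.02146 = 1.2246
β_Ivers = 0.01796 / 0.02146 = 0.8369
β_Ashcombe = 0.01584 / 0.02146 = 0.7381
β_Talbot = 0.00985 / 0.02146 = 0.4590
β_P = Σ w_i β_i = 0.38×1.1165 + 0.10×1.2246 + 0.05×0.8369 + 0.14×0.7381 + 0.33×0.4590 = 0.8434
E(R_P) = R_f + β_P × MRP = 1.56% + 0.8434 × 9.21% = 9.33%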